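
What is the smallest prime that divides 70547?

70547 is odd.
Digit sum 23, not divisible by 3.
Ends in 7: not divisible by 5.
7: 70547 = 7·10078 + 1
11: 70547 = 11·6413 + 4
13: 70547 = 13·5426 + 9
17: 70547 = 17·4149 + 14
19: 70547 = 19·3713

19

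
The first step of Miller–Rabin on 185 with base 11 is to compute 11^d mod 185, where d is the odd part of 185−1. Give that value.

185 − 1 = 184 = 2^3 · 23, so d = 23.
11^1 ≡ 11 (mod 185)
11^2 ≡ 11^2 = 121 ≡ 121 (mod 185)
11^4 ≡ 121^2 = 14641 ≡ 26 (mod 185)
11^8 ≡ 26^2 = 676 ≡ 121 (mod 185)
11^16 ≡ 121^2 = 14641 ≡ 26 (mod 185)
23 = 16 + 4 + 2 + 1 in binary powers of 2.
So 11^23 ≡ 26 · 26 · 121 · 11 ≡ 101 (mod 185).
Squaring chain: 101 → 26 → 121; never reaches −1, so base 11 is a Miller–Rabin witness that 185 is composite.

101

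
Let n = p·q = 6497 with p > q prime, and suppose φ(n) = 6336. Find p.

φ(n) = (p−1)(q−1) = n − (p+q) + 1, so p + q = 6497 − 6336 + 1 = 162.
p and q are the roots of t² − 162t + 6497 = 0.
Discriminant: 162² − 4·6497 = 26244 − 25988 = 256; √256 = 16.
q = (162 − 16)/2 = 73, p = (162 + 16)/2 = 89.
Check: 73 · 89 = 6497.

89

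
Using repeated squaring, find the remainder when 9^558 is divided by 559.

274

9^1 ≡ 9 (mod 559)
9^2 ≡ 9^2 = 81 ≡ 81 (mod 559)
9^4 ≡ 81^2 = 6561 ≡ 412 (mod 559)
9^8 ≡ 412^2 = 169744 ≡ 367 (mod 559)
9^16 ≡ 367^2 = 134689 ≡ 529 (mod 559)
9^32 ≡ 529^2 = 279841 ≡ 341 (mod 559)
9^64 ≡ 341^2 = 116281 ≡ 9 (mod 559)
9^128 ≡ 9^2 = 81 ≡ 81 (mod 559)
9^256 ≡ 81^2 = 6561 ≡ 412 (mod 559)
9^512 ≡ 412^2 = 169744 ≡ 367 (mod 559)
558 = 512 + 32 + 8 + 4 + 2 in binary powers of 2.
So 9^558 ≡ 367 · 341 · 367 · 412 · 81 ≡ 274 (mod 559).
Since 274 ≠ 1, base 9 is a Fermat witness: 559 is composite.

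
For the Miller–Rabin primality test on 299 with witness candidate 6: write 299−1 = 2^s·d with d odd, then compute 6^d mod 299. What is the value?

299 − 1 = 298 = 2^1 · 149, so d = 149.
6^1 ≡ 6 (mod 299)
6^2 ≡ 6^2 = 36 ≡ 36 (mod 299)
6^4 ≡ 36^2 = 1296 ≡ 100 (mod 299)
6^8 ≡ 100^2 = 10000 ≡ 133 (mod 299)
6^16 ≡ 133^2 = 17689 ≡ 48 (mod 299)
6^32 ≡ 48^2 = 2304 ≡ 211 (mod 299)
6^64 ≡ 211^2 = 44521 ≡ 269 (mod 299)
6^128 ≡ 269^2 = 72361 ≡ 3 (mod 299)
149 = 128 + 16 + 4 + 1 in binary powers of 2.
So 6^149 ≡ 3 · 48 · 100 · 6 ≡ 288 (mod 299).
Squaring chain: 288; never reaches −1, so base 6 is a Miller–Rabin witness that 299 is composite.

288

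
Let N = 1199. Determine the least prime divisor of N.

1199 is odd.
Digit sum 20, not divisible by 3.
Ends in 9: not divisible by 5.
7: 1199 = 7·171 + 2
11: 1199 = 11·109

11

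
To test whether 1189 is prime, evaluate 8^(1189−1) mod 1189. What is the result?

8^1 ≡ 8 (mod 1189)
8^2 ≡ 8^2 = 64 ≡ 64 (mod 1189)
8^4 ≡ 64^2 = 4096 ≡ 529 (mod 1189)
8^8 ≡ 529^2 = 279841 ≡ 426 (mod 1189)
8^16 ≡ 426^2 = 181476 ≡ 748 (mod 1189)
8^32 ≡ 748^2 = 559504 ≡ 674 (mod 1189)
8^64 ≡ 674^2 = 454276 ≡ 78 (mod 1189)
8^128 ≡ 78^2 = 6084 ≡ 139 (mod 1189)
8^256 ≡ 139^2 = 19321 ≡ 297 (mod 1189)
8^512 ≡ 297^2 = 88209 ≡ 223 (mod 1189)
8^1024 ≡ 223^2 = 49729 ≡ 980 (mod 1189)
1188 = 1024 + 128 + 32 + 4 in binary powers of 2.
So 8^1188 ≡ 980 · 139 · 674 · 529 ≡ 836 (mod 1189).
Since 836 ≠ 1, base 8 is a Fermat witness: 1189 is composite.

836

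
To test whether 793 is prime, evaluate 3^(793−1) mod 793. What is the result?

131

3^1 ≡ 3 (mod 793)
3^2 ≡ 3^2 = 9 ≡ 9 (mod 793)
3^4 ≡ 9^2 = 81 ≡ 81 (mod 793)
3^8 ≡ 81^2 = 6561 ≡ 217 (mod 793)
3^16 ≡ 217^2 = 47089 ≡ 302 (mod 793)
3^32 ≡ 302^2 = 91204 ≡ 9 (mod 793)
3^64 ≡ 9^2 = 81 ≡ 81 (mod 793)
3^128 ≡ 81^2 = 6561 ≡ 217 (mod 793)
3^256 ≡ 217^2 = 47089 ≡ 302 (mod 793)
3^512 ≡ 302^2 = 91204 ≡ 9 (mod 793)
792 = 512 + 256 + 16 + 8 in binary powers of 2.
So 3^792 ≡ 9 · 302 · 302 · 217 ≡ 131 (mod 793).
Since 131 ≠ 1, base 3 is a Fermat witness: 793 is composite.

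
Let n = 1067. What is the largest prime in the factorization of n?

1067 = 11 · 97
97 is prime.
So 1067 = 11 · 97; the largest prime factor is 97.

97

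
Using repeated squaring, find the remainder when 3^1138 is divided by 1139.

3^1 ≡ 3 (mod 1139)
3^2 ≡ 3^2 = 9 ≡ 9 (mod 1139)
3^4 ≡ 9^2 = 81 ≡ 81 (mod 1139)
3^8 ≡ 81^2 = 6561 ≡ 866 (mod 1139)
3^16 ≡ 866^2 = 749956 ≡ 494 (mod 1139)
3^32 ≡ 494^2 = 244036 ≡ 290 (mod 1139)
3^64 ≡ 290^2 = 84100 ≡ 953 (mod 1139)
3^128 ≡ 953^2 = 908209 ≡ 426 (mod 1139)
3^256 ≡ 426^2 = 181476 ≡ 375 (mod 1139)
3^512 ≡ 375^2 = 140625 ≡ 528 (mod 1139)
3^1024 ≡ 528^2 = 278784 ≡ 868 (mod 1139)
1138 = 1024 + 64 + 32 + 16 + 2 in binary powers of 2.
So 3^1138 ≡ 868 · 953 · 290 · 494 · 9 ≡ 1097 (mod 1139).
Since 1097 ≠ 1, base 3 is a Fermat witness: 1139 is composite.

1097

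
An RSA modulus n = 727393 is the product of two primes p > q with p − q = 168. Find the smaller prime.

Since p = q + 168, we have 727393 = q(q + 168), so q² + 168q − 727393 = 0.
Discriminant: 168² + 4·727393 = 28224 + 2909572 = 2937796; √2937796 = 1714.
q = (−168 + 1714)/2 = 773, and p = q + 168 = 941.
Check: 773 · 941 = 727393.

773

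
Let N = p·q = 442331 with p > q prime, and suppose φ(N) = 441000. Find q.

631

φ(n) = (p−1)(q−1) = n − (p+q) + 1, so p + q = 442331 − 441000 + 1 = 1332.
p and q are the roots of t² − 1332t + 442331 = 0.
Discriminant: 1332² − 4·442331 = 1774224 − 1769324 = 4900; √4900 = 70.
q = (1332 − 70)/2 = 631, p = (1332 + 70)/2 = 701.
Check: 631 · 701 = 442331.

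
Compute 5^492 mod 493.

344

5^1 ≡ 5 (mod 493)
5^2 ≡ 5^2 = 25 ≡ 25 (mod 493)
5^4 ≡ 25^2 = 625 ≡ 132 (mod 493)
5^8 ≡ 132^2 = 17424 ≡ 169 (mod 493)
5^16 ≡ 169^2 = 28561 ≡ 460 (mod 493)
5^32 ≡ 460^2 = 211600 ≡ 103 (mod 493)
5^64 ≡ 103^2 = 10609 ≡ 256 (mod 493)
5^128 ≡ 256^2 = 65536 ≡ 460 (mod 493)
5^256 ≡ 460^2 = 211600 ≡ 103 (mod 493)
492 = 256 + 128 + 64 + 32 + 8 + 4 in binary powers of 2.
So 5^492 ≡ 103 · 460 · 256 · 103 · 169 · 132 ≡ 344 (mod 493).
Since 344 ≠ 1, base 5 is a Fermat witness: 493 is composite.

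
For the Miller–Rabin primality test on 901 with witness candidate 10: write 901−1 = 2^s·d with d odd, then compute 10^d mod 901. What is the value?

901 − 1 = 900 = 2^2 · 225, so d = 225.
10^1 ≡ 10 (mod 901)
10^2 ≡ 10^2 = 100 ≡ 100 (mod 901)
10^4 ≡ 100^2 = 10000 ≡ 89 (mod 901)
10^8 ≡ 89^2 = 7921 ≡ 713 (mod 901)
10^16 ≡ 713^2 = 508369 ≡ 205 (mod 901)
10^32 ≡ 205^2 = 42025 ≡ 579 (mod 901)
10^64 ≡ 579^2 = 335241 ≡ 69 (mod 901)
10^128 ≡ 69^2 = 4761 ≡ 256 (mod 901)
225 = 128 + 64 + 32 + 1 in binary powers of 2.
So 10^225 ≡ 256 · 69 · 579 · 10 ≡ 248 (mod 901).
Squaring chain: 248 → 236; never reaches −1, so base 10 is a Miller–Rabin witness that 901 is composite.

248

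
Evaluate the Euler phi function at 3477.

2160

Factor: 3477 = 3 · 19 · 61.
φ(3477) = (3−1) · (19−1) · (61−1) = 2 · 18 · 60 = 2160.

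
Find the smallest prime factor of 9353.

9353 is odd.
Digit sum 20, not divisible by 3.
Ends in 3: not divisible by 5.
7: 9353 = 7·1336 + 1
11: 9353 = 11·850 + 3
13: 9353 = 13·719 + 6
17: 9353 = 17·550 + 3
19: 9353 = 19·492 + 5
23: 9353 = 23·406 + 15
29: 9353 = 29·322 + 15
31: 9353 = 31·301 + 22
37: 9353 = 37·252 + 29
41: 9353 = 41·228 + 5
43: 9353 = 43·217 + 22
47: 9353 = 47·199

47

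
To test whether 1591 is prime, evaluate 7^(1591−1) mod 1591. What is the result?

7^1 ≡ 7 (mod 1591)
7^2 ≡ 7^2 = 49 ≡ 49 (mod 1591)
7^4 ≡ 49^2 = 2401 ≡ 810 (mod 1591)
7^8 ≡ 810^2 = 656100 ≡ 608 (mod 1591)
7^16 ≡ 608^2 = 369664 ≡ 552 (mod 1591)
7^32 ≡ 552^2 = 304704 ≡ 823 (mod 1591)
7^64 ≡ 823^2 = 677329 ≡ 1154 (mod 1591)
7^128 ≡ 1154^2 = 1331716 ≡ 49 (mod 1591)
7^256 ≡ 49^2 = 2401 ≡ 810 (mod 1591)
7^512 ≡ 810^2 = 656100 ≡ 608 (mod 1591)
7^1024 ≡ 608^2 = 369664 ≡ 552 (mod 1591)
1590 = 1024 + 512 + 32 + 16 + 4 + 2 in binary powers of 2.
So 7^1590 ≡ 552 · 608 · 823 · 552 · 810 · 49 ≡ 1506 (mod 1591).
Since 1506 ≠ 1, base 7 is a Fermat witness: 1591 is composite.

1506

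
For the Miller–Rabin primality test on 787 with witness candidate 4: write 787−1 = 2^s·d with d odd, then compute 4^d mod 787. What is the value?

1

787 − 1 = 786 = 2^1 · 393, so d = 393.
4^1 ≡ 4 (mod 787)
4^2 ≡ 4^2 = 16 ≡ 16 (mod 787)
4^4 ≡ 16^2 = 256 ≡ 256 (mod 787)
4^8 ≡ 256^2 = 65536 ≡ 215 (mod 787)
4^16 ≡ 215^2 = 46225 ≡ 579 (mod 787)
4^32 ≡ 579^2 = 335241 ≡ 766 (mod 787)
4^64 ≡ 766^2 = 586756 ≡ 441 (mod 787)
4^128 ≡ 441^2 = 194481 ≡ 92 (mod 787)
4^256 ≡ 92^2 = 8464 ≡ 594 (mod 787)
393 = 256 + 128 + 8 + 1 in binary powers of 2.
So 4^393 ≡ 594 · 92 · 215 · 4 ≡ 1 (mod 787).
Since 4^d ≡ 1 (mod 787), base 4 does not prove 787 composite.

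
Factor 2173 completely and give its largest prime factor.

53

2173 = 41 · 53
53 is prime.
So 2173 = 41 · 53; the largest prime factor is 53.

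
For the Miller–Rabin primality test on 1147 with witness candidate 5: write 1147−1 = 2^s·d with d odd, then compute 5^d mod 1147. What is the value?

156

1147 − 1 = 1146 = 2^1 · 573, so d = 573.
5^1 ≡ 5 (mod 1147)
5^2 ≡ 5^2 = 25 ≡ 25 (mod 1147)
5^4 ≡ 25^2 = 625 ≡ 625 (mod 1147)
5^8 ≡ 625^2 = 390625 ≡ 645 (mod 1147)
5^16 ≡ 645^2 = 416025 ≡ 811 (mod 1147)
5^32 ≡ 811^2 = 657721 ≡ 490 (mod 1147)
5^64 ≡ 490^2 = 240100 ≡ 377 (mod 1147)
5^128 ≡ 377^2 = 142129 ≡ 1048 (mod 1147)
5^256 ≡ 1048^2 = 1098304 ≡ 625 (mod 1147)
5^512 ≡ 625^2 = 390625 ≡ 645 (mod 1147)
573 = 512 + 32 + 16 + 8 + 4 + 1 in binary powers of 2.
So 5^573 ≡ 645 · 490 · 811 · 645 · 625 · 5 ≡ 156 (mod 1147).
Squaring chain: 156; never reaches −1, so base 5 is a Miller–Rabin witness that 1147 is composite.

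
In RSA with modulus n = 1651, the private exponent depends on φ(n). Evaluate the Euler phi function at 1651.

Factor: 1651 = 13 · 127.
φ(1651) = (13−1) · (127−1) = 12 · 126 = 1512.

1512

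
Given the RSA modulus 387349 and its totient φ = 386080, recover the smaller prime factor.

φ(n) = (p−1)(q−1) = n − (p+q) + 1, so p + q = 387349 − 386080 + 1 = 1270.
p and q are the roots of t² − 1270t + 387349 = 0.
Discriminant: 1270² − 4·387349 = 1612900 − 1549396 = 63504; √63504 = 252.
q = (1270 − 252)/2 = 509, p = (1270 + 252)/2 = 761.
Check: 509 · 761 = 387349.

509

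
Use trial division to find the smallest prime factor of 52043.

52043 is odd.
Digit sum 14, not divisible by 3.
Ends in 3: not divisible by 5.
7: 52043 = 7·7434 + 5
11: 52043 = 11·4731 + 2
13: 52043 = 13·4003 + 4
17: 52043 = 17·3061 + 6
19: 52043 = 19·2739 + 2
23: 52043 = 23·2262 + 17
29: 52043 = 29·1794 + 17
31: 52043 = 31·1678 + 25
37: 52043 = 37·1406 + 21
41: 52043 = 41·1269 + 14
43: 52043 = 43·1210 + 13
47: 52043 = 47·1107 + 14
53: 52043 = 53·981 + 50
59: 52043 = 59·882 + 5
61: 52043 = 61·853 + 10
67: 52043 = 67·776 + 51
71: 52043 = 71·733

71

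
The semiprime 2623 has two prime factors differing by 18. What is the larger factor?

61

Since p = q + 18, we have 2623 = q(q + 18), so q² + 18q − 2623 = 0.
Discriminant: 18² + 4·2623 = 324 + 10492 = 10816; √10816 = 104.
q = (−18 + 104)/2 = 43, and p = q + 18 = 61.
Check: 43 · 61 = 2623.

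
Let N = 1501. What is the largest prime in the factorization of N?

1501 = 19 · 79
79 is prime.
So 1501 = 19 · 79; the largest prime factor is 79.

79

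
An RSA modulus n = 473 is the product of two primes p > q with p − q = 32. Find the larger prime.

43

Since p = q + 32, we have 473 = q(q + 32), so q² + 32q − 473 = 0.
Discriminant: 32² + 4·473 = 1024 + 1892 = 2916; √2916 = 54.
q = (−32 + 54)/2 = 11, and p = q + 32 = 43.
Check: 11 · 43 = 473.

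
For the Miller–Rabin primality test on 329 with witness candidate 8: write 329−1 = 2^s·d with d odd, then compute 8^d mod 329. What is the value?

329 − 1 = 328 = 2^3 · 41, so d = 41.
8^1 ≡ 8 (mod 329)
8^2 ≡ 8^2 = 64 ≡ 64 (mod 329)
8^4 ≡ 64^2 = 4096 ≡ 148 (mod 329)
8^8 ≡ 148^2 = 21904 ≡ 190 (mod 329)
8^16 ≡ 190^2 = 36100 ≡ 239 (mod 329)
8^32 ≡ 239^2 = 57121 ≡ 204 (mod 329)
41 = 32 + 8 + 1 in binary powers of 2.
So 8^41 ≡ 204 · 190 · 8 ≡ 162 (mod 329).
Squaring chain: 162 → 253 → 183; never reaches −1, so base 8 is a Miller–Rabin witness that 329 is composite.

162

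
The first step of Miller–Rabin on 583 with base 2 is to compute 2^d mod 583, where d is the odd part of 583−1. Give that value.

583 − 1 = 582 = 2^1 · 291, so d = 291.
2^1 ≡ 2 (mod 583)
2^2 ≡ 2^2 = 4 ≡ 4 (mod 583)
2^4 ≡ 4^2 = 16 ≡ 16 (mod 583)
2^8 ≡ 16^2 = 256 ≡ 256 (mod 583)
2^16 ≡ 256^2 = 65536 ≡ 240 (mod 583)
2^32 ≡ 240^2 = 57600 ≡ 466 (mod 583)
2^64 ≡ 466^2 = 217156 ≡ 280 (mod 583)
2^128 ≡ 280^2 = 78400 ≡ 278 (mod 583)
2^256 ≡ 278^2 = 77284 ≡ 328 (mod 583)
291 = 256 + 32 + 2 + 1 in binary powers of 2.
So 2^291 ≡ 328 · 466 · 4 · 2 ≡ 233 (mod 583).
Squaring chain: 233; never reaches −1, so base 2 is a Miller–Rabin witness that 583 is composite.

233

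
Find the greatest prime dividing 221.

17

221 = 13 · 17
17 is prime.
So 221 = 13 · 17; the largest prime factor is 17.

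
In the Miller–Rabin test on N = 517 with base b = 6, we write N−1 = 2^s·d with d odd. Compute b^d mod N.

486

517 − 1 = 516 = 2^2 · 129, so d = 129.
6^1 ≡ 6 (mod 517)
6^2 ≡ 6^2 = 36 ≡ 36 (mod 517)
6^4 ≡ 36^2 = 1296 ≡ 262 (mod 517)
6^8 ≡ 262^2 = 68644 ≡ 400 (mod 517)
6^16 ≡ 400^2 = 160000 ≡ 247 (mod 517)
6^32 ≡ 247^2 = 61009 ≡ 3 (mod 517)
6^64 ≡ 3^2 = 9 ≡ 9 (mod 517)
6^128 ≡ 9^2 = 81 ≡ 81 (mod 517)
129 = 128 + 1 in binary powers of 2.
So 6^129 ≡ 81 · 6 ≡ 486 (mod 517).
Squaring chain: 486 → 444; never reaches −1, so base 6 is a Miller–Rabin witness that 517 is composite.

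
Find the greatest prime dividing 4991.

4991 = 7 · 713
713 = 23 · 31
31 is prime.
So 4991 = 7 · 23 · 31; the largest prime factor is 31.

31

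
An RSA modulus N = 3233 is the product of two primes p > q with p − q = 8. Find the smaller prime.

53

Since p = q + 8, we have 3233 = q(q + 8), so q² + 8q − 3233 = 0.
Discriminant: 8² + 4·3233 = 64 + 12932 = 12996; √12996 = 114.
q = (−8 + 114)/2 = 53, and p = q + 8 = 61.
Check: 53 · 61 = 3233.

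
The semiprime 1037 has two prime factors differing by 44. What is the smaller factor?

Since p = q + 44, we have 1037 = q(q + 44), so q² + 44q − 1037 = 0.
Discriminant: 44² + 4·1037 = 1936 + 4148 = 6084; √6084 = 78.
q = (−44 + 78)/2 = 17, and p = q + 44 = 61.
Check: 17 · 61 = 1037.

17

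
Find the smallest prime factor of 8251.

37

8251 is odd.
Digit sum 16, not divisible by 3.
Ends in 1: not divisible by 5.
7: 8251 = 7·1178 + 5
11: 8251 = 11·750 + 1
13: 8251 = 13·634 + 9
17: 8251 = 17·485 + 6
19: 8251 = 19·434 + 5
23: 8251 = 23·358 + 17
29: 8251 = 29·284 + 15
31: 8251 = 31·266 + 5
37: 8251 = 37·223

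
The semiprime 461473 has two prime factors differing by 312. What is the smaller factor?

Since p = q + 312, we have 461473 = q(q + 312), so q² + 312q − 461473 = 0.
Discriminant: 312² + 4·461473 = 97344 + 1845892 = 1943236; √1943236 = 1394.
q = (−312 + 1394)/2 = 541, and p = q + 312 = 853.
Check: 541 · 853 = 461473.

541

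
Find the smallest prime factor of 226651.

226651 is odd.
Digit sum 22, not divisible by 3.
Ends in 1: not divisible by 5.
7: 226651 = 7·32378 + 5
11: 226651 = 11·20604 + 7
13: 226651 = 13·17434 + 9
17: 226651 = 17·13332 + 7
19: 226651 = 19·11929

19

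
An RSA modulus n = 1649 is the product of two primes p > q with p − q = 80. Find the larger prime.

Since p = q + 80, we have 1649 = q(q + 80), so q² + 80q − 1649 = 0.
Discriminant: 80² + 4·1649 = 6400 + 6596 = 12996; √12996 = 114.
q = (−80 + 114)/2 = 17, and p = q + 80 = 97.
Check: 17 · 97 = 1649.

97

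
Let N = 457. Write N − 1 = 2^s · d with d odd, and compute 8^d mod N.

457 − 1 = 456 = 2^3 · 57, so d = 57.
8^1 ≡ 8 (mod 457)
8^2 ≡ 8^2 = 64 ≡ 64 (mod 457)
8^4 ≡ 64^2 = 4096 ≡ 440 (mod 457)
8^8 ≡ 440^2 = 193600 ≡ 289 (mod 457)
8^16 ≡ 289^2 = 83521 ≡ 347 (mod 457)
8^32 ≡ 347^2 = 120409 ≡ 218 (mod 457)
57 = 32 + 16 + 8 + 1 in binary powers of 2.
So 8^57 ≡ 218 · 347 · 289 · 8 ≡ 109 (mod 457).
Squaring chain: 109 → 456 → 1; reaches −1, so base 8 does not prove 457 composite.

109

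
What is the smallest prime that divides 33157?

71

33157 is odd.
Digit sum 19, not divisible by 3.
Ends in 7: not divisible by 5.
7: 33157 = 7·4736 + 5
11: 33157 = 11·3014 + 3
13: 33157 = 13·2550 + 7
17: 33157 = 17·1950 + 7
19: 33157 = 19·1745 + 2
23: 33157 = 23·1441 + 14
29: 33157 = 29·1143 + 10
31: 33157 = 31·1069 + 18
37: 33157 = 37·896 + 5
41: 33157 = 41·808 + 29
43: 33157 = 43·771 + 4
47: 33157 = 47·705 + 22
53: 33157 = 53·625 + 32
59: 33157 = 59·561 + 58
61: 33157 = 61·543 + 34
67: 33157 = 67·494 + 59
71: 33157 = 71·467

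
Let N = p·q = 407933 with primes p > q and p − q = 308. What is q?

Since p = q + 308, we have 407933 = q(q + 308), so q² + 308q − 407933 = 0.
Discriminant: 308² + 4·407933 = 94864 + 1631732 = 1726596; √1726596 = 1314.
q = (−308 + 1314)/2 = 503, and p = q + 308 = 811.
Check: 503 · 811 = 407933.

503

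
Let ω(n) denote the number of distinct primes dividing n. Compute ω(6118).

6118 = 2 · 3059
3059 = 7 · 437
437 = 19 · 23
6118 = 2 · 7 · 19 · 23, which has 4 distinct prime factors.

4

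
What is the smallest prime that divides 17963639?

17963639 is odd.
Digit sum 44, not divisible by 3.
Ends in 9: not divisible by 5.
7: 17963639 = 7·2566234 + 1
11: 17963639 = 11·1633058 + 1
13: 17963639 = 13·1381818 + 5
17: 17963639 = 17·1056684 + 11
19: 17963639 = 19·945454 + 13
23: 17963639 = 23·781027 + 18
29: 17963639 = 29·619435 + 24
31: 17963639 = 31·579472 + 7
37: 17963639 = 37·485503 + 28
41: 17963639 = 41·438137 + 22
43: 17963639 = 43·417759 + 2
47: 17963639 = 47·382205 + 4
53: 17963639 = 53·338936 + 31
59: 17963639 = 59·304468 + 27
61: 17963639 = 61·294485 + 54
67: 17963639 = 67·268114 + 1
71: 17963639 = 71·253009

71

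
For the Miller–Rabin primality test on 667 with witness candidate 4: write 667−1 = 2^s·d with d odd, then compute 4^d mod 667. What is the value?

179

667 − 1 = 666 = 2^1 · 333, so d = 333.
4^1 ≡ 4 (mod 667)
4^2 ≡ 4^2 = 16 ≡ 16 (mod 667)
4^4 ≡ 16^2 = 256 ≡ 256 (mod 667)
4^8 ≡ 256^2 = 65536 ≡ 170 (mod 667)
4^16 ≡ 170^2 = 28900 ≡ 219 (mod 667)
4^32 ≡ 219^2 = 47961 ≡ 604 (mod 667)
4^64 ≡ 604^2 = 364816 ≡ 634 (mod 667)
4^128 ≡ 634^2 = 401956 ≡ 422 (mod 667)
4^256 ≡ 422^2 = 178084 ≡ 662 (mod 667)
333 = 256 + 64 + 8 + 4 + 1 in binary powers of 2.
So 4^333 ≡ 662 · 634 · 170 · 256 · 4 ≡ 179 (mod 667).
Squaring chain: 179; never reaches −1, so base 4 is a Miller–Rabin witness that 667 is composite.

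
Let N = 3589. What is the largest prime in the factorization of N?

3589 = 37 · 97
97 is prime.
So 3589 = 37 · 97; the largest prime factor is 97.

97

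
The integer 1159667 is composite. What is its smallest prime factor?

1159667 is odd.
Digit sum 35, not divisible by 3.
Ends in 7: not divisible by 5.
7: 1159667 = 7·165666 + 5
11: 1159667 = 11·105424 + 3
13: 1159667 = 13·89205 + 2
17: 1159667 = 17·68215 + 12
19: 1159667 = 19·61035 + 2
23: 1159667 = 23·50420 + 7
29: 1159667 = 29·39988 + 15
31: 1159667 = 31·37408 + 19
37: 1159667 = 37·31342 + 13
41: 1159667 = 41·28284 + 23
43: 1159667 = 43·26969

43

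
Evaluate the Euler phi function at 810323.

Factor: 810323 = 71 · 101 · 113.
φ(810323) = (71−1) · (101−1) · (113−1) = 70 · 100 · 112 = 784000.

784000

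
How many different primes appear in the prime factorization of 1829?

2

1829 = 31 · 59
1829 = 31 · 59, which has 2 distinct prime factors.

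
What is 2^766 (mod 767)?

556

2^1 ≡ 2 (mod 767)
2^2 ≡ 2^2 = 4 ≡ 4 (mod 767)
2^4 ≡ 4^2 = 16 ≡ 16 (mod 767)
2^8 ≡ 16^2 = 256 ≡ 256 (mod 767)
2^16 ≡ 256^2 = 65536 ≡ 341 (mod 767)
2^32 ≡ 341^2 = 116281 ≡ 464 (mod 767)
2^64 ≡ 464^2 = 215296 ≡ 536 (mod 767)
2^128 ≡ 536^2 = 287296 ≡ 438 (mod 767)
2^256 ≡ 438^2 = 191844 ≡ 94 (mod 767)
2^512 ≡ 94^2 = 8836 ≡ 399 (mod 767)
766 = 512 + 128 + 64 + 32 + 16 + 8 + 4 + 2 in binary powers of 2.
So 2^766 ≡ 399 · 438 · 536 · 464 · 341 · 256 · 16 · 4 ≡ 556 (mod 767).
Since 556 ≠ 1, base 2 is a Fermat witness: 767 is composite.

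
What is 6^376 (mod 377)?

6^1 ≡ 6 (mod 377)
6^2 ≡ 6^2 = 36 ≡ 36 (mod 377)
6^4 ≡ 36^2 = 1296 ≡ 165 (mod 377)
6^8 ≡ 165^2 = 27225 ≡ 81 (mod 377)
6^16 ≡ 81^2 = 6561 ≡ 152 (mod 377)
6^32 ≡ 152^2 = 23104 ≡ 107 (mod 377)
6^64 ≡ 107^2 = 11449 ≡ 139 (mod 377)
6^128 ≡ 139^2 = 19321 ≡ 94 (mod 377)
6^256 ≡ 94^2 = 8836 ≡ 165 (mod 377)
376 = 256 + 64 + 32 + 16 + 8 in binary powers of 2.
So 6^376 ≡ 165 · 139 · 107 · 152 · 81 ≡ 373 (mod 377).
Since 373 ≠ 1, base 6 is a Fermat witness: 377 is composite.

373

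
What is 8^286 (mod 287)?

8^1 ≡ 8 (mod 287)
8^2 ≡ 8^2 = 64 ≡ 64 (mod 287)
8^4 ≡ 64^2 = 4096 ≡ 78 (mod 287)
8^8 ≡ 78^2 = 6084 ≡ 57 (mod 287)
8^16 ≡ 57^2 = 3249 ≡ 92 (mod 287)
8^32 ≡ 92^2 = 8464 ≡ 141 (mod 287)
8^64 ≡ 141^2 = 19881 ≡ 78 (mod 287)
8^128 ≡ 78^2 = 6084 ≡ 57 (mod 287)
8^256 ≡ 57^2 = 3249 ≡ 92 (mod 287)
286 = 256 + 16 + 8 + 4 + 2 in binary powers of 2.
So 8^286 ≡ 92 · 92 · 57 · 78 · 64 ≡ 113 (mod 287).
Since 113 ≠ 1, base 8 is a Fermat witness: 287 is composite.

113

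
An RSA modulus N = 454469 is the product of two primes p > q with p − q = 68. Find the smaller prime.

641

Since p = q + 68, we have 454469 = q(q + 68), so q² + 68q − 454469 = 0.
Discriminant: 68² + 4·454469 = 4624 + 1817876 = 1822500; √1822500 = 1350.
q = (−68 + 1350)/2 = 641, and p = q + 68 = 709.
Check: 641 · 709 = 454469.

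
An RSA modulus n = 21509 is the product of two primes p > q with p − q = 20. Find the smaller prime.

137

Since p = q + 20, we have 21509 = q(q + 20), so q² + 20q − 21509 = 0.
Discriminant: 20² + 4·21509 = 400 + 86036 = 86436; √86436 = 294.
q = (−20 + 294)/2 = 137, and p = q + 20 = 157.
Check: 137 · 157 = 21509.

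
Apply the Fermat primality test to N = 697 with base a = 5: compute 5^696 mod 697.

5^1 ≡ 5 (mod 697)
5^2 ≡ 5^2 = 25 ≡ 25 (mod 697)
5^4 ≡ 25^2 = 625 ≡ 625 (mod 697)
5^8 ≡ 625^2 = 390625 ≡ 305 (mod 697)
5^16 ≡ 305^2 = 93025 ≡ 324 (mod 697)
5^32 ≡ 324^2 = 104976 ≡ 426 (mod 697)
5^64 ≡ 426^2 = 181476 ≡ 256 (mod 697)
5^128 ≡ 256^2 = 65536 ≡ 18 (mod 697)
5^256 ≡ 18^2 = 324 ≡ 324 (mod 697)
5^512 ≡ 324^2 = 104976 ≡ 426 (mod 697)
696 = 512 + 128 + 32 + 16 + 8 in binary powers of 2.
So 5^696 ≡ 426 · 18 · 426 · 324 · 305 ≡ 611 (mod 697).
Since 611 ≠ 1, base 5 is a Fermat witness: 697 is composite.

611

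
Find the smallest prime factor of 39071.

89

39071 is odd.
Digit sum 20, not divisible by 3.
Ends in 1: not divisible by 5.
7: 39071 = 7·5581 + 4
11: 39071 = 11·3551 + 10
13: 39071 = 13·3005 + 6
17: 39071 = 17·2298 + 5
19: 39071 = 19·2056 + 7
23: 39071 = 23·1698 + 17
29: 39071 = 29·1347 + 8
31: 39071 = 31·1260 + 11
37: 39071 = 37·1055 + 36
41: 39071 = 41·952 + 39
43: 39071 = 43·908 + 27
47: 39071 = 47·831 + 14
53: 39071 = 53·737 + 10
59: 39071 = 59·662 + 13
61: 39071 = 61·640 + 31
67: 39071 = 67·583 + 10
71: 39071 = 71·550 + 21
73: 39071 = 73·535 + 16
79: 39071 = 79·494 + 45
83: 39071 = 83·470 + 61
89: 39071 = 89·439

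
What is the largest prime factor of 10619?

10619 = 7 · 1517
1517 = 37 · 41
41 is prime.
So 10619 = 7 · 37 · 41; the largest prime factor is 41.

41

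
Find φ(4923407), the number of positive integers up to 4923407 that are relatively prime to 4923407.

Factor: 4923407 = 149 · 173 · 191.
φ(4923407) = (149−1) · (173−1) · (191−1) = 148 · 172 · 190 = 4836640.

4836640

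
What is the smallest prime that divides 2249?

2249 is odd.
Digit sum 17, not divisible by 3.
Ends in 9: not divisible by 5.
7: 2249 = 7·321 + 2
11: 2249 = 11·204 + 5
13: 2249 = 13·173

13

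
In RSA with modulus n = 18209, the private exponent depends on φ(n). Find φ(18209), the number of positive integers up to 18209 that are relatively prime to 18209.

17940

Factor: 18209 = 131 · 139.
φ(18209) = (131−1) · (139−1) = 130 · 138 = 17940.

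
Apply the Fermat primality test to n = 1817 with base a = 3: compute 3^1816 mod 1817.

762

3^1 ≡ 3 (mod 1817)
3^2 ≡ 3^2 = 9 ≡ 9 (mod 1817)
3^4 ≡ 9^2 = 81 ≡ 81 (mod 1817)
3^8 ≡ 81^2 = 6561 ≡ 1110 (mod 1817)
3^16 ≡ 1110^2 = 1232100 ≡ 174 (mod 1817)
3^32 ≡ 174^2 = 30276 ≡ 1204 (mod 1817)
3^64 ≡ 1204^2 = 1449616 ≡ 1467 (mod 1817)
3^128 ≡ 1467^2 = 2152089 ≡ 761 (mod 1817)
3^256 ≡ 761^2 = 579121 ≡ 1315 (mod 1817)
3^512 ≡ 1315^2 = 1729225 ≡ 1258 (mod 1817)
3^1024 ≡ 1258^2 = 1582564 ≡ 1774 (mod 1817)
1816 = 1024 + 512 + 256 + 16 + 8 in binary powers of 2.
So 3^1816 ≡ 1774 · 1258 · 1315 · 174 · 1110 ≡ 762 (mod 1817).
Since 762 ≠ 1, base 3 is a Fermat witness: 1817 is composite.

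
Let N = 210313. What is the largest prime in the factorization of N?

210313 = 43 · 4891
4891 = 67 · 73
73 is prime.
So 210313 = 43 · 67 · 73; the largest prime factor is 73.

73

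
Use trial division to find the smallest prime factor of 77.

77 is odd.
Digit sum 14, not divisible by 3.
Ends in 7: not divisible by 5.
7: 77 = 7·11

7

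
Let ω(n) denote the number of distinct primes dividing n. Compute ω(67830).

67830 = 2 · 33915
33915 = 3 · 11305
11305 = 5 · 2261
2261 = 7 · 323
323 = 17 · 19
67830 = 2 · 3 · 5 · 7 · 17 · 19, which has 6 distinct prime factors.

6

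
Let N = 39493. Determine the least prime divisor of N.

73

39493 is odd.
Digit sum 28, not divisible by 3.
Ends in 3: not divisible by 5.
7: 39493 = 7·5641 + 6
11: 39493 = 11·3590 + 3
13: 39493 = 13·3037 + 12
17: 39493 = 17·2323 + 2
19: 39493 = 19·2078 + 11
23: 39493 = 23·1717 + 2
29: 39493 = 29·1361 + 24
31: 39493 = 31·1273 + 30
37: 39493 = 37·1067 + 14
41: 39493 = 41·963 + 10
43: 39493 = 43·918 + 19
47: 39493 = 47·840 + 13
53: 39493 = 53·745 + 8
59: 39493 = 59·669 + 22
61: 39493 = 61·647 + 26
67: 39493 = 67·589 + 30
71: 39493 = 71·556 + 17
73: 39493 = 73·541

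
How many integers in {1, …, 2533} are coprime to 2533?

Factor: 2533 = 17 · 149.
φ(2533) = (17−1) · (149−1) = 16 · 148 = 2368.

2368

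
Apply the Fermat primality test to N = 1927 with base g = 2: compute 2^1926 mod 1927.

2^1 ≡ 2 (mod 1927)
2^2 ≡ 2^2 = 4 ≡ 4 (mod 1927)
2^4 ≡ 4^2 = 16 ≡ 16 (mod 1927)
2^8 ≡ 16^2 = 256 ≡ 256 (mod 1927)
2^16 ≡ 256^2 = 65536 ≡ 18 (mod 1927)
2^32 ≡ 18^2 = 324 ≡ 324 (mod 1927)
2^64 ≡ 324^2 = 104976 ≡ 918 (mod 1927)
2^128 ≡ 918^2 = 842724 ≡ 625 (mod 1927)
2^256 ≡ 625^2 = 390625 ≡ 1371 (mod 1927)
2^512 ≡ 1371^2 = 1879641 ≡ 816 (mod 1927)
2^1024 ≡ 816^2 = 665856 ≡ 1041 (mod 1927)
1926 = 1024 + 512 + 256 + 128 + 4 + 2 in binary powers of 2.
So 2^1926 ≡ 1041 · 816 · 1371 · 625 · 16 · 4 ≡ 1540 (mod 1927).
Since 1540 ≠ 1, base 2 is a Fermat witness: 1927 is composite.

1540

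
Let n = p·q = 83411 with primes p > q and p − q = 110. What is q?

Since p = q + 110, we have 83411 = q(q + 110), so q² + 110q − 83411 = 0.
Discriminant: 110² + 4·83411 = 12100 + 333644 = 345744; √345744 = 588.
q = (−110 + 588)/2 = 239, and p = q + 110 = 349.
Check: 239 · 349 = 83411.

239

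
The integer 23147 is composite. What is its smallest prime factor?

79

23147 is odd.
Digit sum 17, not divisible by 3.
Ends in 7: not divisible by 5.
7: 23147 = 7·3306 + 5
11: 23147 = 11·2104 + 3
13: 23147 = 13·1780 + 7
17: 23147 = 17·1361 + 10
19: 23147 = 19·1218 + 5
23: 23147 = 23·1006 + 9
29: 23147 = 29·798 + 5
31: 23147 = 31·746 + 21
37: 23147 = 37·625 + 22
41: 23147 = 41·564 + 23
43: 23147 = 43·538 + 13
47: 23147 = 47·492 + 23
53: 23147 = 53·436 + 39
59: 23147 = 59·392 + 19
61: 23147 = 61·379 + 28
67: 23147 = 67·345 + 32
71: 23147 = 71·326 + 1
73: 23147 = 73·317 + 6
79: 23147 = 79·293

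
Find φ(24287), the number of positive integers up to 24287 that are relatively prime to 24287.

23976

Factor: 24287 = 149 · 163.
φ(24287) = (149−1) · (163−1) = 148 · 162 = 23976.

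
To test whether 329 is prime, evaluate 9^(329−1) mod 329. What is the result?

247

9^1 ≡ 9 (mod 329)
9^2 ≡ 9^2 = 81 ≡ 81 (mod 329)
9^4 ≡ 81^2 = 6561 ≡ 310 (mod 329)
9^8 ≡ 310^2 = 96100 ≡ 32 (mod 329)
9^16 ≡ 32^2 = 1024 ≡ 37 (mod 329)
9^32 ≡ 37^2 = 1369 ≡ 53 (mod 329)
9^64 ≡ 53^2 = 2809 ≡ 177 (mod 329)
9^128 ≡ 177^2 = 31329 ≡ 74 (mod 329)
9^256 ≡ 74^2 = 5476 ≡ 212 (mod 329)
328 = 256 + 64 + 8 in binary powers of 2.
So 9^328 ≡ 212 · 177 · 32 ≡ 247 (mod 329).
Since 247 ≠ 1, base 9 is a Fermat witness: 329 is composite.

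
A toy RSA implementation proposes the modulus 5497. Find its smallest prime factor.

5497 is odd.
Digit sum 25, not divisible by 3.
Ends in 7: not divisible by 5.
7: 5497 = 7·785 + 2
11: 5497 = 11·499 + 8
13: 5497 = 13·422 + 11
17: 5497 = 17·323 + 6
19: 5497 = 19·289 + 6
23: 5497 = 23·239

23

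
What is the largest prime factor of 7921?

7921 = 89 · 89
89 = 89 · 1
So 7921 = 89^2; the largest prime factor is 89.

89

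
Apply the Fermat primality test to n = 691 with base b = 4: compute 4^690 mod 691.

1

4^1 ≡ 4 (mod 691)
4^2 ≡ 4^2 = 16 ≡ 16 (mod 691)
4^4 ≡ 16^2 = 256 ≡ 256 (mod 691)
4^8 ≡ 256^2 = 65536 ≡ 582 (mod 691)
4^16 ≡ 582^2 = 338724 ≡ 134 (mod 691)
4^32 ≡ 134^2 = 17956 ≡ 681 (mod 691)
4^64 ≡ 681^2 = 463761 ≡ 100 (mod 691)
4^128 ≡ 100^2 = 10000 ≡ 326 (mod 691)
4^256 ≡ 326^2 = 106276 ≡ 553 (mod 691)
4^512 ≡ 553^2 = 305809 ≡ 387 (mod 691)
690 = 512 + 128 + 32 + 16 + 2 in binary powers of 2.
So 4^690 ≡ 387 · 326 · 681 · 134 · 16 ≡ 1 (mod 691).
Since the result is 1, base 4 gives no evidence that 691 is composite.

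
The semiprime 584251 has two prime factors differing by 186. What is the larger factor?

863

Since p = q + 186, we have 584251 = q(q + 186), so q² + 186q − 584251 = 0.
Discriminant: 186² + 4·584251 = 34596 + 2337004 = 2371600; √2371600 = 1540.
q = (−186 + 1540)/2 = 677, and p = q + 186 = 863.
Check: 677 · 863 = 584251.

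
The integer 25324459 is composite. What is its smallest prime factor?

25324459 is odd.
Digit sum 34, not divisible by 3.
Ends in 9: not divisible by 5.
7: 25324459 = 7·3617779 + 6
11: 25324459 = 11·2302223 + 6
13: 25324459 = 13·1948035 + 4
17: 25324459 = 17·1489674 + 1
19: 25324459 = 19·1332866 + 5
23: 25324459 = 23·1101063 + 10
29: 25324459 = 29·873257 + 6
31: 25324459 = 31·816918 + 1
37: 25324459 = 37·684444 + 31
41: 25324459 = 41·617669 + 30
43: 25324459 = 43·588940 + 39
47: 25324459 = 47·538818 + 13
53: 25324459 = 53·477819 + 52
59: 25324459 = 59·429228 + 7
61: 25324459 = 61·415155 + 4
67: 25324459 = 67·377977

67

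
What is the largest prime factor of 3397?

79

3397 = 43 · 79
79 is prime.
So 3397 = 43 · 79; the largest prime factor is 79.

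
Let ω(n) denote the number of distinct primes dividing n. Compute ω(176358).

176358 = 2 · 88179
88179 = 3 · 29393
29393 = 7 · 4199
4199 = 13 · 323
323 = 17 · 19
176358 = 2 · 3 · 7 · 13 · 17 · 19, which has 6 distinct prime factors.

6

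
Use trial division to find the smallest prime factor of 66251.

97

66251 is odd.
Digit sum 20, not divisible by 3.
Ends in 1: not divisible by 5.
7: 66251 = 7·9464 + 3
11: 66251 = 11·6022 + 9
13: 66251 = 13·5096 + 3
17: 66251 = 17·3897 + 2
19: 66251 = 19·3486 + 17
23: 66251 = 23·2880 + 11
29: 66251 = 29·2284 + 15
31: 66251 = 31·2137 + 4
37: 66251 = 37·1790 + 21
41: 66251 = 41·1615 + 36
43: 66251 = 43·1540 + 31
47: 66251 = 47·1409 + 28
53: 66251 = 53·1250 + 1
59: 66251 = 59·1122 + 53
61: 66251 = 61·1086 + 5
67: 66251 = 67·988 + 55
71: 66251 = 71·933 + 8
73: 66251 = 73·907 + 40
79: 66251 = 79·838 + 49
83: 66251 = 83·798 + 17
89: 66251 = 89·744 + 35
97: 66251 = 97·683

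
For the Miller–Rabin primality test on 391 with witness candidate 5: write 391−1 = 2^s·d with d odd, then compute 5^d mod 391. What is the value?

391 − 1 = 390 = 2^1 · 195, so d = 195.
5^1 ≡ 5 (mod 391)
5^2 ≡ 5^2 = 25 ≡ 25 (mod 391)
5^4 ≡ 25^2 = 625 ≡ 234 (mod 391)
5^8 ≡ 234^2 = 54756 ≡ 16 (mod 391)
5^16 ≡ 16^2 = 256 ≡ 256 (mod 391)
5^32 ≡ 256^2 = 65536 ≡ 239 (mod 391)
5^64 ≡ 239^2 = 57121 ≡ 35 (mod 391)
5^128 ≡ 35^2 = 1225 ≡ 52 (mod 391)
195 = 128 + 64 + 2 + 1 in binary powers of 2.
So 5^195 ≡ 52 · 35 · 25 · 5 ≡ 329 (mod 391).
Squaring chain: 329; never reaches −1, so base 5 is a Miller–Rabin witness that 391 is composite.

329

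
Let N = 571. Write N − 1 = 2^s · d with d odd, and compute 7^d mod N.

571 − 1 = 570 = 2^1 · 285, so d = 285.
7^1 ≡ 7 (mod 571)
7^2 ≡ 7^2 = 49 ≡ 49 (mod 571)
7^4 ≡ 49^2 = 2401 ≡ 117 (mod 571)
7^8 ≡ 117^2 = 13689 ≡ 556 (mod 571)
7^16 ≡ 556^2 = 309136 ≡ 225 (mod 571)
7^32 ≡ 225^2 = 50625 ≡ 377 (mod 571)
7^64 ≡ 377^2 = 142129 ≡ 521 (mod 571)
7^128 ≡ 521^2 = 271441 ≡ 216 (mod 571)
7^256 ≡ 216^2 = 46656 ≡ 405 (mod 571)
285 = 256 + 16 + 8 + 4 + 1 in binary powers of 2.
So 7^285 ≡ 405 · 225 · 556 · 117 · 7 ≡ 570 (mod 571).
Since 7^d ≡ 570 (mod 571), base 7 does not prove 571 composite.

570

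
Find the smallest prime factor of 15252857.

59

15252857 is odd.
Digit sum 35, not divisible by 3.
Ends in 7: not divisible by 5.
7: 15252857 = 7·2178979 + 4
11: 15252857 = 11·1386623 + 4
13: 15252857 = 13·1173296 + 9
17: 15252857 = 17·897226 + 15
19: 15252857 = 19·802781 + 18
23: 15252857 = 23·663167 + 16
29: 15252857 = 29·525960 + 17
31: 15252857 = 31·492027 + 20
37: 15252857 = 37·412239 + 14
41: 15252857 = 41·372020 + 37
43: 15252857 = 43·354717 + 26
47: 15252857 = 47·324528 + 41
53: 15252857 = 53·287789 + 40
59: 15252857 = 59·258523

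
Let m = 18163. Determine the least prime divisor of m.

41

18163 is odd.
Digit sum 19, not divisible by 3.
Ends in 3: not divisible by 5.
7: 18163 = 7·2594 + 5
11: 18163 = 11·1651 + 2
13: 18163 = 13·1397 + 2
17: 18163 = 17·1068 + 7
19: 18163 = 19·955 + 18
23: 18163 = 23·789 + 16
29: 18163 = 29·626 + 9
31: 18163 = 31·585 + 28
37: 18163 = 37·490 + 33
41: 18163 = 41·443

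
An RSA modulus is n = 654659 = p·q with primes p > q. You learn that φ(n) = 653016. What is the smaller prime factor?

677

φ(n) = (p−1)(q−1) = n − (p+q) + 1, so p + q = 654659 − 653016 + 1 = 1644.
p and q are the roots of t² − 1644t + 654659 = 0.
Discriminant: 1644² − 4·654659 = 2702736 − 2618636 = 84100; √84100 = 290.
q = (1644 − 290)/2 = 677, p = (1644 + 290)/2 = 967.
Check: 677 · 967 = 654659.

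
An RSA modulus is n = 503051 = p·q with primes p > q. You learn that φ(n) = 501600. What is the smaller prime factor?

571

φ(n) = (p−1)(q−1) = n − (p+q) + 1, so p + q = 503051 − 501600 + 1 = 1452.
p and q are the roots of t² − 1452t + 503051 = 0.
Discriminant: 1452² − 4·503051 = 2108304 − 2012204 = 96100; √96100 = 310.
q = (1452 − 310)/2 = 571, p = (1452 + 310)/2 = 881.
Check: 571 · 881 = 503051.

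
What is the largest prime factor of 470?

47

470 = 2 · 235
235 = 5 · 47
47 is prime.
So 470 = 2 · 5 · 47; the largest prime factor is 47.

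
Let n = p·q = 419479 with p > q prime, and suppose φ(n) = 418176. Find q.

577

φ(n) = (p−1)(q−1) = n − (p+q) + 1, so p + q = 419479 − 418176 + 1 = 1304.
p and q are the roots of t² − 1304t + 419479 = 0.
Discriminant: 1304² − 4·419479 = 1700416 − 1677916 = 22500; √22500 = 150.
q = (1304 − 150)/2 = 577, p = (1304 + 150)/2 = 727.
Check: 577 · 727 = 419479.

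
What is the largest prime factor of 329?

329 = 7 · 47
47 is prime.
So 329 = 7 · 47; the largest prime factor is 47.

47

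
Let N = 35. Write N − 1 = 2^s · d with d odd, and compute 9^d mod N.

4

35 − 1 = 34 = 2^1 · 17, so d = 17.
9^1 ≡ 9 (mod 35)
9^2 ≡ 9^2 = 81 ≡ 11 (mod 35)
9^4 ≡ 11^2 = 121 ≡ 16 (mod 35)
9^8 ≡ 16^2 = 256 ≡ 11 (mod 35)
9^16 ≡ 11^2 = 121 ≡ 16 (mod 35)
17 = 16 + 1 in binary powers of 2.
So 9^17 ≡ 16 · 9 ≡ 4 (mod 35).
Squaring chain: 4; never reaches −1, so base 9 is a Miller–Rabin witness that 35 is composite.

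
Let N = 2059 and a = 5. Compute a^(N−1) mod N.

5^1 ≡ 5 (mod 2059)
5^2 ≡ 5^2 = 25 ≡ 25 (mod 2059)
5^4 ≡ 25^2 = 625 ≡ 625 (mod 2059)
5^8 ≡ 625^2 = 390625 ≡ 1474 (mod 2059)
5^16 ≡ 1474^2 = 2172676 ≡ 431 (mod 2059)
5^32 ≡ 431^2 = 185761 ≡ 451 (mod 2059)
5^64 ≡ 451^2 = 203401 ≡ 1619 (mod 2059)
5^128 ≡ 1619^2 = 2621161 ≡ 54 (mod 2059)
5^256 ≡ 54^2 = 2916 ≡ 857 (mod 2059)
5^512 ≡ 857^2 = 734449 ≡ 1445 (mod 2059)
5^1024 ≡ 1445^2 = 2088025 ≡ 199 (mod 2059)
5^2048 ≡ 199^2 = 39601 ≡ 480 (mod 2059)
2058 = 2048 + 8 + 2 in binary powers of 2.
So 5^2058 ≡ 480 · 1474 · 25 ≡ 1190 (mod 2059).
Since 1190 ≠ 1, base 5 is a Fermat witness: 2059 is composite.

1190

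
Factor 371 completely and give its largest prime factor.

53

371 = 7 · 53
53 is prime.
So 371 = 7 · 53; the largest prime factor is 53.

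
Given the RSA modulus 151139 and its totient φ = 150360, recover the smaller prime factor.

φ(n) = (p−1)(q−1) = n − (p+q) + 1, so p + q = 151139 − 150360 + 1 = 780.
p and q are the roots of t² − 780t + 151139 = 0.
Discriminant: 780² − 4·151139 = 608400 − 604556 = 3844; √3844 = 62.
q = (780 − 62)/2 = 359, p = (780 + 62)/2 = 421.
Check: 359 · 421 = 151139.

359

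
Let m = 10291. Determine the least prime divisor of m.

10291 is odd.
Digit sum 13, not divisible by 3.
Ends in 1: not divisible by 5.
7: 10291 = 7·1470 + 1
11: 10291 = 11·935 + 6
13: 10291 = 13·791 + 8
17: 10291 = 17·605 + 6
19: 10291 = 19·541 + 12
23: 10291 = 23·447 + 10
29: 10291 = 29·354 + 25
31: 10291 = 31·331 + 30
37: 10291 = 37·278 + 5
41: 10291 = 41·251

41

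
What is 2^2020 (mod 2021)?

661

2^1 ≡ 2 (mod 2021)
2^2 ≡ 2^2 = 4 ≡ 4 (mod 2021)
2^4 ≡ 4^2 = 16 ≡ 16 (mod 2021)
2^8 ≡ 16^2 = 256 ≡ 256 (mod 2021)
2^16 ≡ 256^2 = 65536 ≡ 864 (mod 2021)
2^32 ≡ 864^2 = 746496 ≡ 747 (mod 2021)
2^64 ≡ 747^2 = 558009 ≡ 213 (mod 2021)
2^128 ≡ 213^2 = 45369 ≡ 907 (mod 2021)
2^256 ≡ 907^2 = 822649 ≡ 102 (mod 2021)
2^512 ≡ 102^2 = 10404 ≡ 299 (mod 2021)
2^1024 ≡ 299^2 = 89401 ≡ 477 (mod 2021)
2020 = 1024 + 512 + 256 + 128 + 64 + 32 + 4 in binary powers of 2.
So 2^2020 ≡ 477 · 299 · 102 · 907 · 213 · 747 · 16 ≡ 661 (mod 2021).
Since 661 ≠ 1, base 2 is a Fermat witness: 2021 is composite.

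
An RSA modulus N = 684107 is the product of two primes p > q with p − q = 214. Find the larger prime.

Since p = q + 214, we have 684107 = q(q + 214), so q² + 214q − 684107 = 0.
Discriminant: 214² + 4·684107 = 45796 + 2736428 = 2782224; √2782224 = 1668.
q = (−214 + 1668)/2 = 727, and p = q + 214 = 941.
Check: 727 · 941 = 684107.

941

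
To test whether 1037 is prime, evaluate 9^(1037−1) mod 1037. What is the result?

985

9^1 ≡ 9 (mod 1037)
9^2 ≡ 9^2 = 81 ≡ 81 (mod 1037)
9^4 ≡ 81^2 = 6561 ≡ 339 (mod 1037)
9^8 ≡ 339^2 = 114921 ≡ 851 (mod 1037)
9^16 ≡ 851^2 = 724201 ≡ 375 (mod 1037)
9^32 ≡ 375^2 = 140625 ≡ 630 (mod 1037)
9^64 ≡ 630^2 = 396900 ≡ 766 (mod 1037)
9^128 ≡ 766^2 = 586756 ≡ 851 (mod 1037)
9^256 ≡ 851^2 = 724201 ≡ 375 (mod 1037)
9^512 ≡ 375^2 = 140625 ≡ 630 (mod 1037)
9^1024 ≡ 630^2 = 396900 ≡ 766 (mod 1037)
1036 = 1024 + 8 + 4 in binary powers of 2.
So 9^1036 ≡ 766 · 851 · 339 ≡ 985 (mod 1037).
Since 985 ≠ 1, base 9 is a Fermat witness: 1037 is composite.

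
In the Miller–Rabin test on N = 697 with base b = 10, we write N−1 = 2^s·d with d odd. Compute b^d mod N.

697 − 1 = 696 = 2^3 · 87, so d = 87.
10^1 ≡ 10 (mod 697)
10^2 ≡ 10^2 = 100 ≡ 100 (mod 697)
10^4 ≡ 100^2 = 10000 ≡ 242 (mod 697)
10^8 ≡ 242^2 = 58564 ≡ 16 (mod 697)
10^16 ≡ 16^2 = 256 ≡ 256 (mod 697)
10^32 ≡ 256^2 = 65536 ≡ 18 (mod 697)
10^64 ≡ 18^2 = 324 ≡ 324 (mod 697)
87 = 64 + 16 + 4 + 2 + 1 in binary powers of 2.
So 10^87 ≡ 324 · 256 · 242 · 100 · 10 ≡ 141 (mod 697).
Squaring chain: 141 → 365 → 98; never reaches −1, so base 10 is a Miller–Rabin witness that 697 is composite.

141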